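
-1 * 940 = -940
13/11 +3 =46/11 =4.18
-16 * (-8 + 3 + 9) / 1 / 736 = -2 / 23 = -0.09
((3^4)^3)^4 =79766443076872509863361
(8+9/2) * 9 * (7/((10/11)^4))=922383/800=1152.98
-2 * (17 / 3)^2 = -578 / 9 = -64.22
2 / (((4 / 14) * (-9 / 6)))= -14 / 3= -4.67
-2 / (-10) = 1 / 5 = 0.20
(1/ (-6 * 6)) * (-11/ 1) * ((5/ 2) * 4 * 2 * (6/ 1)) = 110/ 3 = 36.67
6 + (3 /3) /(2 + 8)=61 /10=6.10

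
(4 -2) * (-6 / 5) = -12 / 5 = -2.40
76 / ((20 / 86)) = 1634 / 5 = 326.80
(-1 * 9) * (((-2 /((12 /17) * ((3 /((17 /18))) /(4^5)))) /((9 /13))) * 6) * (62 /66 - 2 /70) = 64890.50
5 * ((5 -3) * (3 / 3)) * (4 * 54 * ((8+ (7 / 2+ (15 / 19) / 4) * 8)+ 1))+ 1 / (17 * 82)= 2207092339 / 26486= 83330.53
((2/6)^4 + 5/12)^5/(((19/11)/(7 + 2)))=570777291689/7537653033984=0.08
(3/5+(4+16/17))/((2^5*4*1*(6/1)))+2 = 2.01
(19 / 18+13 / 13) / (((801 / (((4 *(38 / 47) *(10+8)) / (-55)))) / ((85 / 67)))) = -95608 / 27745839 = -0.00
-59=-59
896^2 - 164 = 802652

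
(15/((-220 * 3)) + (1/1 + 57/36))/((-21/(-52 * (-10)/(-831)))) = 43940/575883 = 0.08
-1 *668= -668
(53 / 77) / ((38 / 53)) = 2809 / 2926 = 0.96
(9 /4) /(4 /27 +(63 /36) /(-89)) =21627 /1235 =17.51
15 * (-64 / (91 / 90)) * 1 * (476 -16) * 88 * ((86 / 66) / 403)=-4557312000 / 36673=-124268.86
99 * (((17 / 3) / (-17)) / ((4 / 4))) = -33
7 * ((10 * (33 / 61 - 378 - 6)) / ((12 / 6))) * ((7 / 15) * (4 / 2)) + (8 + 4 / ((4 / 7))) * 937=93249 / 61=1528.67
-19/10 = -1.90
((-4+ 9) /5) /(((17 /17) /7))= 7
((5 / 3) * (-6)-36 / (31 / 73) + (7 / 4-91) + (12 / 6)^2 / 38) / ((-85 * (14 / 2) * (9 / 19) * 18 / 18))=25489 / 39060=0.65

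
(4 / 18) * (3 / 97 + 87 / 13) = 1884 / 1261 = 1.49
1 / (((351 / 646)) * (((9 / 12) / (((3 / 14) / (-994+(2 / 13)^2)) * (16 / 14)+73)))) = 258774501704 / 1444561209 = 179.14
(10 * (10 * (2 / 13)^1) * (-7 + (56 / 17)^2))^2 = 49550760000 / 14115049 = 3510.49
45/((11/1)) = 45/11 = 4.09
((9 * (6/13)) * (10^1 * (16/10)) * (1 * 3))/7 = 2592/91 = 28.48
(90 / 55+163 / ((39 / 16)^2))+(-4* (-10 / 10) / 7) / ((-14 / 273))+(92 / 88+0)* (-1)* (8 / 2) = 1609922 / 117117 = 13.75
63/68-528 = -35841/68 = -527.07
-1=-1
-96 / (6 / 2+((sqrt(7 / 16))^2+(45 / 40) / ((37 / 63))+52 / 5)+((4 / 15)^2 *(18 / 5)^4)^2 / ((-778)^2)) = -699859625000000000 / 114844604095529091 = -6.09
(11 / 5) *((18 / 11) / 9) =2 / 5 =0.40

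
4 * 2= 8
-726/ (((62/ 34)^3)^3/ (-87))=7490247455303514/ 26439622160671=283.30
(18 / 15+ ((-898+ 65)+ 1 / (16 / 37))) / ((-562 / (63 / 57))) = 1393539 / 854240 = 1.63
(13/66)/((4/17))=221/264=0.84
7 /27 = 0.26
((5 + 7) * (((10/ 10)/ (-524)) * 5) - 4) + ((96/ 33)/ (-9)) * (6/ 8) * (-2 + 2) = -4.11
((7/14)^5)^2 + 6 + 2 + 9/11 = 99339/11264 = 8.82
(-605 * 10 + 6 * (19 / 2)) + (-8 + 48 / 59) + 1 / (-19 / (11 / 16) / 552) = -13497199 / 2242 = -6020.16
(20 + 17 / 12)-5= 197 / 12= 16.42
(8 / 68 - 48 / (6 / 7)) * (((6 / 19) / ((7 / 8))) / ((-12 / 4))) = 800 / 119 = 6.72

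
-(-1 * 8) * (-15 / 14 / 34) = -30 / 119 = -0.25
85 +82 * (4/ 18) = 929/ 9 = 103.22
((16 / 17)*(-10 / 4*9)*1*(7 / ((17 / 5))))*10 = -126000 / 289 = -435.99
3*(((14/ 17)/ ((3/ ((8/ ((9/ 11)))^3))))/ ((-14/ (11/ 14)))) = -3748096/ 86751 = -43.21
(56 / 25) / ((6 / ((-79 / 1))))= -2212 / 75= -29.49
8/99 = 0.08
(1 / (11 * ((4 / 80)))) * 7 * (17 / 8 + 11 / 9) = 8435 / 198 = 42.60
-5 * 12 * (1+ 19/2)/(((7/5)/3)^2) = -20250/7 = -2892.86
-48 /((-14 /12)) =288 /7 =41.14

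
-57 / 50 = -1.14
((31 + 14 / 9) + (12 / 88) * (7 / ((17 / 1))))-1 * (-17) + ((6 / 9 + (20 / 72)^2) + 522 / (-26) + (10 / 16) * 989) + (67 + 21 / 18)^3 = 249996689311 / 787644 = 317398.07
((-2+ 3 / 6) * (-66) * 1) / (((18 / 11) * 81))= 121 / 162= 0.75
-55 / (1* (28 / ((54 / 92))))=-1485 / 1288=-1.15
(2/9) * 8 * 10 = 160/9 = 17.78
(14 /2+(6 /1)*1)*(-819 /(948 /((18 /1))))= -31941 /158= -202.16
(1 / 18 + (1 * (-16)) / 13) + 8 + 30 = 8617 / 234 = 36.82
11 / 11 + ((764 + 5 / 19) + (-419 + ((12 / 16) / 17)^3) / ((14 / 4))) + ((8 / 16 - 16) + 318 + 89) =21684410353 / 20909728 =1037.05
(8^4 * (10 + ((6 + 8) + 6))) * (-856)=-105185280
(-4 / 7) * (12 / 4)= -12 / 7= -1.71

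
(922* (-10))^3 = -783777448000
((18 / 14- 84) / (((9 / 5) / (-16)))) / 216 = 1930 / 567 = 3.40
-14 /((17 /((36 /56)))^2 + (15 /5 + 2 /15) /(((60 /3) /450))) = -2268 /124709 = -0.02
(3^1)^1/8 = 3/8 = 0.38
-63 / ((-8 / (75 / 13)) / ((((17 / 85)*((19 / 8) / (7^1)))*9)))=23085 / 832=27.75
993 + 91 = 1084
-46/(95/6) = -276/95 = -2.91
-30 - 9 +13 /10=-377 /10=-37.70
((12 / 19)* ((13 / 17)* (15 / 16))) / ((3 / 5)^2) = 1.26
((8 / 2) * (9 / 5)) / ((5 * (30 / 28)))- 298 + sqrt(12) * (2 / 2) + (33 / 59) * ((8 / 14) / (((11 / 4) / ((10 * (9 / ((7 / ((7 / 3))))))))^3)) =2 * sqrt(3) + 738901214 / 6246625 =121.75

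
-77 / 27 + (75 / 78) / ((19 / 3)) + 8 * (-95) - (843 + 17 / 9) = -1607.59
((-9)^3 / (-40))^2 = 531441 / 1600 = 332.15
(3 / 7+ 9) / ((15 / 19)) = 418 / 35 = 11.94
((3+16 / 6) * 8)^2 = 18496 / 9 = 2055.11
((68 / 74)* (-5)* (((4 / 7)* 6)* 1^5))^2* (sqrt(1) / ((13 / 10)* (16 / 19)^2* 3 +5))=30046752000 / 940274377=31.96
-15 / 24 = -5 / 8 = -0.62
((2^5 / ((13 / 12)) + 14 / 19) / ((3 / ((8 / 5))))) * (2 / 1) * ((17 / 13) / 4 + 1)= 687976 / 16055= 42.85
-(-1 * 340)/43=340/43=7.91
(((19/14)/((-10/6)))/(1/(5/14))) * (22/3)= -209/98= -2.13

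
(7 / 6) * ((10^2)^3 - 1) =2333331 / 2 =1166665.50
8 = 8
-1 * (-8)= 8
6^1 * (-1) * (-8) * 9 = 432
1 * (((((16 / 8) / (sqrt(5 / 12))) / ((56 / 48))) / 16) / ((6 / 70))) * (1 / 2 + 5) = 11 * sqrt(15) / 4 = 10.65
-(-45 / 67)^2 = -2025 / 4489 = -0.45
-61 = -61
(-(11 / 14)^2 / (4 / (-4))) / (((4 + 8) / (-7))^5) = -41503 / 995328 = -0.04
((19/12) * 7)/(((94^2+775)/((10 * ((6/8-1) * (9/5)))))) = -57/10984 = -0.01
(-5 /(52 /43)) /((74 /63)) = -13545 /3848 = -3.52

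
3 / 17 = 0.18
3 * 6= 18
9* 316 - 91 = 2753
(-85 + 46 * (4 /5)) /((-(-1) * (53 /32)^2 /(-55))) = 2714624 /2809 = 966.40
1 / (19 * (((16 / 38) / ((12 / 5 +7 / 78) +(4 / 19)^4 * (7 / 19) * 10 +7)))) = 9171031199 / 7725428880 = 1.19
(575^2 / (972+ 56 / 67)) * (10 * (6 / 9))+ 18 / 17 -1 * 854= 234815375 / 166209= 1412.77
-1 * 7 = -7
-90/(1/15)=-1350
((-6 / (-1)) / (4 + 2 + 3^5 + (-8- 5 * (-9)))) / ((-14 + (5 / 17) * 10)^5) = -4259571 / 33583448065024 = -0.00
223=223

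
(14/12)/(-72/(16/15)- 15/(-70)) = -0.02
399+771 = 1170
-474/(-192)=79/32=2.47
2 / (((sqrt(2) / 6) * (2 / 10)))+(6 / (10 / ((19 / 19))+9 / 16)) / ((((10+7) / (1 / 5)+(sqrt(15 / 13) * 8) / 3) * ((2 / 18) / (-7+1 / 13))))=-3965760 / 9513179+124416 * sqrt(195) / 123671327+30 * sqrt(2)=42.02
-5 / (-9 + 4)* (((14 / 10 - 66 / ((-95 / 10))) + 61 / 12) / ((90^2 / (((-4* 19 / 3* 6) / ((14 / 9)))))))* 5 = -15311 / 18900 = -0.81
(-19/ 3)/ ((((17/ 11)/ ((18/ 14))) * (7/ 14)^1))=-1254/ 119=-10.54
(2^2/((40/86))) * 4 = 34.40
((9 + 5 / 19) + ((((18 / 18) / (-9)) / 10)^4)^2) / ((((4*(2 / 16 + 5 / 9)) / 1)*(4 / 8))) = 757622289600000019 / 111323603475000000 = 6.81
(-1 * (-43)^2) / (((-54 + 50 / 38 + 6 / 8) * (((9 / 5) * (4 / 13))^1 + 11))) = 9134060 / 2964197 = 3.08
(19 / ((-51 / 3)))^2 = 361 / 289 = 1.25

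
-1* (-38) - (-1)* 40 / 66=1274 / 33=38.61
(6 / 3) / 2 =1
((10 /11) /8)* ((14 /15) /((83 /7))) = 49 /5478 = 0.01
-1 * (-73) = 73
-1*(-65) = 65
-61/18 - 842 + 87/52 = -394859/468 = -843.72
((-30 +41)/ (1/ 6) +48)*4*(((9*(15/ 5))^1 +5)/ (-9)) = -4864/ 3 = -1621.33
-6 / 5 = -1.20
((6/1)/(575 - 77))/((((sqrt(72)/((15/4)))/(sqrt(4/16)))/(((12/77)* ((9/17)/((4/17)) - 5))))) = -15* sqrt(2)/18592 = -0.00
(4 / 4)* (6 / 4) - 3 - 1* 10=-11.50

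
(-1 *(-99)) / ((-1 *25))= -99 / 25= -3.96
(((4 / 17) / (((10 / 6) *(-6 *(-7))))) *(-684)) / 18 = -0.13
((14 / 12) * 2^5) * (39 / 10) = 728 / 5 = 145.60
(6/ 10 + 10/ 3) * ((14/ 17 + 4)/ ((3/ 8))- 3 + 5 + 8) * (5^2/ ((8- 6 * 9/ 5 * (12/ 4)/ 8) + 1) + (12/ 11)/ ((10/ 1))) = 15972716/ 34425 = 463.99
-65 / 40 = -13 / 8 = -1.62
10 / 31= 0.32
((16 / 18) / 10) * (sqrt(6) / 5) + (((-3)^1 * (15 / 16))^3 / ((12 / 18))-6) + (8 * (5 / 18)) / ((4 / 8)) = -2575063 / 73728 + 4 * sqrt(6) / 225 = -34.88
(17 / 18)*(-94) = -88.78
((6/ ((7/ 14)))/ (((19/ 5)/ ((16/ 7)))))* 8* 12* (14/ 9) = 20480/ 19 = 1077.89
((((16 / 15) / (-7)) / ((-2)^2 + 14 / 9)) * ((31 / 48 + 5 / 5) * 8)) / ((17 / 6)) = -0.13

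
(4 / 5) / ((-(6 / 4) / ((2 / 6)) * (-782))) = 4 / 17595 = 0.00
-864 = -864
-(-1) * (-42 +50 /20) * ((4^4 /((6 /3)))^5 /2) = -678604832768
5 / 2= 2.50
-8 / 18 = -4 / 9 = -0.44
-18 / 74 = -9 / 37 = -0.24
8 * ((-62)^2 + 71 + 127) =32336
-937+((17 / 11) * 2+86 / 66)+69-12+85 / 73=-2106530 / 2409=-874.44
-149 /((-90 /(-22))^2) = -8.90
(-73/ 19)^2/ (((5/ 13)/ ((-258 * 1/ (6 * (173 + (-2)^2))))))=-9.32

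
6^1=6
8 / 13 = 0.62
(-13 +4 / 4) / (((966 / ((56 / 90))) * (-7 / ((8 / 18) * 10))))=64 / 13041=0.00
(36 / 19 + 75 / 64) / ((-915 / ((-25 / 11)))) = 565 / 74176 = 0.01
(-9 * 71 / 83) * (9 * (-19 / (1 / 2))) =218538 / 83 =2632.99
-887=-887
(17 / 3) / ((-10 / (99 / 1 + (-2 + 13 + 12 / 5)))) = -4777 / 75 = -63.69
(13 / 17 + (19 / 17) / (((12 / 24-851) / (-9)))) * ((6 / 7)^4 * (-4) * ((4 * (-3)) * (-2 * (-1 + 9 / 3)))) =-22993920 / 285719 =-80.48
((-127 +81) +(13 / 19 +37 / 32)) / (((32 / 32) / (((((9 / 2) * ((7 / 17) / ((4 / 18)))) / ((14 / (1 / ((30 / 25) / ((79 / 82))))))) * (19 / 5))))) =-57268917 / 713728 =-80.24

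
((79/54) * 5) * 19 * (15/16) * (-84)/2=-262675/48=-5472.40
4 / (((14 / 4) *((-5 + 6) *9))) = 8 / 63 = 0.13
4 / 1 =4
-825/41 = -20.12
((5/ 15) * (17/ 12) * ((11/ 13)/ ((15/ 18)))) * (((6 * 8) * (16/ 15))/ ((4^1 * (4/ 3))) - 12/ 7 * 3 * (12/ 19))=131648/ 43225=3.05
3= 3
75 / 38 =1.97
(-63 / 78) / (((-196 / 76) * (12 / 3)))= 57 / 728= 0.08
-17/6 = -2.83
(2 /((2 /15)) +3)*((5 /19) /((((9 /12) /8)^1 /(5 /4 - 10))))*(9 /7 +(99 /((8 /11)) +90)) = -1910250 /19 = -100539.47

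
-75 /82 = -0.91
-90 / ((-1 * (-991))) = -90 / 991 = -0.09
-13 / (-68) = 13 / 68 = 0.19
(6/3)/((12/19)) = 19/6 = 3.17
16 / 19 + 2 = 54 / 19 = 2.84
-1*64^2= -4096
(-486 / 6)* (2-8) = 486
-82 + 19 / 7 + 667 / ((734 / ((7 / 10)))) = -4041017 / 51380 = -78.65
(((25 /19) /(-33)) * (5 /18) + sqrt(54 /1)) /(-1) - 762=-8599807 /11286 - 3 * sqrt(6)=-769.34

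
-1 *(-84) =84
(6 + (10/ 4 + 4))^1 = 25/ 2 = 12.50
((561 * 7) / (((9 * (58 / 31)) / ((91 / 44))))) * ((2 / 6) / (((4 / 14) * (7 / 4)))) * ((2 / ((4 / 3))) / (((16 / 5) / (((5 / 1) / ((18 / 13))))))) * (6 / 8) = 408.22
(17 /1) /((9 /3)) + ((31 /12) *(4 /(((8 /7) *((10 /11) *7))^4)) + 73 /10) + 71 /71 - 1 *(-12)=1063745957 /40960000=25.97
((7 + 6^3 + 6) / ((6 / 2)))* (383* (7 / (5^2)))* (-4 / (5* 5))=-2455796 / 1875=-1309.76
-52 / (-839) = 52 / 839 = 0.06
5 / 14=0.36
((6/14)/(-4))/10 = -3/280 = -0.01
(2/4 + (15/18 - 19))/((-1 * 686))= 0.03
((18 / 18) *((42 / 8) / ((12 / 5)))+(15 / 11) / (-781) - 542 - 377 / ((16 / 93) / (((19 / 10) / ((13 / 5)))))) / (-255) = 8.40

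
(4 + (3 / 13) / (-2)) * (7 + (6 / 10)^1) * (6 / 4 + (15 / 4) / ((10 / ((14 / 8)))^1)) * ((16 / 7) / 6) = 44137 / 1820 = 24.25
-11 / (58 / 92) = -506 / 29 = -17.45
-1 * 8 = -8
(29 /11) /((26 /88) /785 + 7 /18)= 819540 /121007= 6.77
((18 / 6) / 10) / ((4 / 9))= 27 / 40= 0.68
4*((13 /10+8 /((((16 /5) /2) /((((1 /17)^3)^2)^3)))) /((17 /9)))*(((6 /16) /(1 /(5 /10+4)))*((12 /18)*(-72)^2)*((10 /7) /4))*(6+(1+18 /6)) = 57339.83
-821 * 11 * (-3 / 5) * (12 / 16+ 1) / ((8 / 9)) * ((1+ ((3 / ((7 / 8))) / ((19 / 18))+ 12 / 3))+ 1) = 29991951 / 304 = 98657.73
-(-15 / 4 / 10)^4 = -81 / 4096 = -0.02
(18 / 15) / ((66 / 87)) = 87 / 55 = 1.58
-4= -4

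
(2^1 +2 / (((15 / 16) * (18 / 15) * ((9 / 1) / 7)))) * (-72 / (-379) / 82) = 1096 / 139851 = 0.01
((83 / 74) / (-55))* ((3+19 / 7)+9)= -8549 / 28490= -0.30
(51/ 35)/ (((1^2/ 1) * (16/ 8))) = 51/ 70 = 0.73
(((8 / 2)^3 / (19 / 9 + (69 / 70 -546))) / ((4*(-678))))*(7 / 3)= 0.00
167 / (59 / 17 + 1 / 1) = 2839 / 76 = 37.36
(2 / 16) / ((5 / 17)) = 17 / 40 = 0.42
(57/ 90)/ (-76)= -1/ 120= -0.01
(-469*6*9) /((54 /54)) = -25326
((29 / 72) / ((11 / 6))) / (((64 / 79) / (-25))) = -57275 / 8448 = -6.78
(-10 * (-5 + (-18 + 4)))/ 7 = 190/ 7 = 27.14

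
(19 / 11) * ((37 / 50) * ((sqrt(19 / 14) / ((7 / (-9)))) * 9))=-56943 * sqrt(266) / 53900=-17.23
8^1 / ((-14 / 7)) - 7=-11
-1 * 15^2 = -225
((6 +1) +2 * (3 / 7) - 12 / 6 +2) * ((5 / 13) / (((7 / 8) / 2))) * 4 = 17600 / 637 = 27.63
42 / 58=21 / 29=0.72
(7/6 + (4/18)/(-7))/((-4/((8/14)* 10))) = -715/441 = -1.62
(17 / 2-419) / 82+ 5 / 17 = -13137 / 2788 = -4.71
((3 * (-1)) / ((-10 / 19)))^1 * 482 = 13737 / 5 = 2747.40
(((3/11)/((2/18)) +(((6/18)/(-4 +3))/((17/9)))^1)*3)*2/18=142/187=0.76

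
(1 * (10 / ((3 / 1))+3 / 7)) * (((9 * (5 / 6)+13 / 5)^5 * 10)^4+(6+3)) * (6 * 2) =963950131558893791341378892326525710258079 / 17500000000000000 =55082864660508216648078790.00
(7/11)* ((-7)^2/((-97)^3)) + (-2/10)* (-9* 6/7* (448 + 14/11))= 34794743737/50197015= 693.16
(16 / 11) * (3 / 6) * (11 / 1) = 8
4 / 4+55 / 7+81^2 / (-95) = -40037 / 665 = -60.21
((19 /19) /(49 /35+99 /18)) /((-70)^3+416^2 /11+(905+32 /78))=-286 /644043217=-0.00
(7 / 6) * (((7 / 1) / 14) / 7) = 1 / 12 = 0.08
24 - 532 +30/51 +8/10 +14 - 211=-59807/85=-703.61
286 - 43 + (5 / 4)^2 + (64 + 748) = 16905 / 16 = 1056.56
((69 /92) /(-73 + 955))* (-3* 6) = -3 /196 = -0.02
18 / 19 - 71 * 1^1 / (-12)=1565 / 228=6.86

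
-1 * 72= -72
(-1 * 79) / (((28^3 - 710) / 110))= -4345 / 10621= -0.41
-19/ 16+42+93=2141/ 16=133.81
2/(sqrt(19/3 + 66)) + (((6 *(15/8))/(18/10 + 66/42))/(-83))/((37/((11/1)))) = -17325/1449512 + 2 *sqrt(651)/217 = 0.22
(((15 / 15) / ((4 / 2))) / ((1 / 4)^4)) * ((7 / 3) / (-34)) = -448 / 51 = -8.78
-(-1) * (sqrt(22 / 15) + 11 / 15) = 11 / 15 + sqrt(330) / 15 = 1.94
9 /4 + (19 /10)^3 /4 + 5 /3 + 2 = 91577 /12000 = 7.63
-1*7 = -7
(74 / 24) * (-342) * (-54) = 56943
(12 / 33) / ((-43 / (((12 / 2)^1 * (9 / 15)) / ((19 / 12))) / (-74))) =63936 / 44935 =1.42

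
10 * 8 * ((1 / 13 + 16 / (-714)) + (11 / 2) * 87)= 177677720 / 4641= 38284.36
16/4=4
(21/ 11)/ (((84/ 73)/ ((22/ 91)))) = 73/ 182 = 0.40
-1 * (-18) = 18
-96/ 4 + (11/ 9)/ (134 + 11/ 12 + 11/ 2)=-121276/ 5055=-23.99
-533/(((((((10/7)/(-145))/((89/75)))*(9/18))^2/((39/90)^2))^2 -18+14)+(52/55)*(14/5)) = 446043782800999632456782575/1132036746845769787041732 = 394.02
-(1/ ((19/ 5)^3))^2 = -15625/ 47045881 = -0.00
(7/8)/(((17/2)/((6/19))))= 21/646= 0.03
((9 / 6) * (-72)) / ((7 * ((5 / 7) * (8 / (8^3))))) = -6912 / 5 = -1382.40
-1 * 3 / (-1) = 3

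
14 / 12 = 1.17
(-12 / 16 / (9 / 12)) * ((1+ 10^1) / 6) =-11 / 6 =-1.83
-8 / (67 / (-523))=4184 / 67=62.45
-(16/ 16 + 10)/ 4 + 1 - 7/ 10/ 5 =-189/ 100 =-1.89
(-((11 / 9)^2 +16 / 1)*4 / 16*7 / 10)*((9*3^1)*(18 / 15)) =-9919 / 100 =-99.19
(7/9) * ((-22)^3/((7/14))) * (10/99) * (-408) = 18430720/27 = 682619.26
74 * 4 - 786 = -490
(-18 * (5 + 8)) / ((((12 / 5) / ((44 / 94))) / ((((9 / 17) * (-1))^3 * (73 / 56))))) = 114150465 / 12931016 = 8.83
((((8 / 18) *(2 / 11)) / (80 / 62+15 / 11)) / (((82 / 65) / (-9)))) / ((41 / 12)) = -19344 / 304261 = -0.06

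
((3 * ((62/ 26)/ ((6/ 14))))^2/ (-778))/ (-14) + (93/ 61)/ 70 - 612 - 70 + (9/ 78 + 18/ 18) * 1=-382241193199/ 561428140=-680.84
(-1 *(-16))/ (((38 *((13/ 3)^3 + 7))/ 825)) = 89100/ 22667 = 3.93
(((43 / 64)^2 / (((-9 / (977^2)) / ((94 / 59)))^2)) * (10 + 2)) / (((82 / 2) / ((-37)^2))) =5094649724255094791089 / 986487552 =5164433868350.62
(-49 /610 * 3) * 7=-1029 /610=-1.69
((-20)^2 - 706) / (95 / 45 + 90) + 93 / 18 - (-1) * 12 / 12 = 14149 / 4974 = 2.84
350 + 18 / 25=8768 / 25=350.72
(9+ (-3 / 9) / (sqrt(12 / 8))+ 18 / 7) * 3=243 / 7- sqrt(6) / 3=33.90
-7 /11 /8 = -7 /88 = -0.08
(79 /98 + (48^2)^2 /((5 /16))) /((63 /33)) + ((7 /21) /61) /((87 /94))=485906603885911 /54609030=8897916.77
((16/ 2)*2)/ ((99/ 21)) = 112/ 33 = 3.39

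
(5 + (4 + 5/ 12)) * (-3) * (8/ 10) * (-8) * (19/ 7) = 17176/ 35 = 490.74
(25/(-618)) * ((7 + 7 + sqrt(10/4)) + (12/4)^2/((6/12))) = -400/309 - 25 * sqrt(10)/1236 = -1.36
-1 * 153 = -153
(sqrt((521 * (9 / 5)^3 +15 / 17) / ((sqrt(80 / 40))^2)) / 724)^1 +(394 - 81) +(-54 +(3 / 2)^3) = sqrt(274491690) / 307700 +2099 / 8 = 262.43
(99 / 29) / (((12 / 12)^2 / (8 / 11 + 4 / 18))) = 94 / 29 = 3.24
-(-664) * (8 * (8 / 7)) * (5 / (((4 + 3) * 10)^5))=1328 / 73530625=0.00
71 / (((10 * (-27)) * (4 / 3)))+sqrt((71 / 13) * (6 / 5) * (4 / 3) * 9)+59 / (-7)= -21737 / 2520+6 * sqrt(9230) / 65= 0.24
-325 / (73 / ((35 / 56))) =-1625 / 584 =-2.78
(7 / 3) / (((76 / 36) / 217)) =4557 / 19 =239.84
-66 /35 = -1.89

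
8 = 8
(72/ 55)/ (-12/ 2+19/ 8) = -576/ 1595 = -0.36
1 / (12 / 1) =1 / 12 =0.08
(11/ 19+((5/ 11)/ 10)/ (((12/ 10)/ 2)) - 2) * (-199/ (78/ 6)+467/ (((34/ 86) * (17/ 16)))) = -1475.04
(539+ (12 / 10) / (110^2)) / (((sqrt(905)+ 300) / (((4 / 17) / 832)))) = 48914259 / 95299575800 -16304753 * sqrt(905) / 9529957580000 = 0.00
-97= -97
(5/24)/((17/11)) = 55/408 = 0.13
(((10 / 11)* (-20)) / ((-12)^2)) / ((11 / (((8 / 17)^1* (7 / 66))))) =-0.00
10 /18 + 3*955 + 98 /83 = 2141452 /747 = 2866.74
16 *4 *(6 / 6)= 64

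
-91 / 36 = -2.53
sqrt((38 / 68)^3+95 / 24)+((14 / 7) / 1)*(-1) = -2+sqrt(3106614) / 867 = 0.03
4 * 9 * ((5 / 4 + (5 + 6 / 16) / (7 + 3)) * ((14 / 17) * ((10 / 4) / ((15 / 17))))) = 3003 / 20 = 150.15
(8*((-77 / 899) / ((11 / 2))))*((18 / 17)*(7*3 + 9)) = -60480 / 15283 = -3.96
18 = 18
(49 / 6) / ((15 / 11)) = 539 / 90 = 5.99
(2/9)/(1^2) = 2/9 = 0.22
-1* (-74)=74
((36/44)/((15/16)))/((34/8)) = 192/935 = 0.21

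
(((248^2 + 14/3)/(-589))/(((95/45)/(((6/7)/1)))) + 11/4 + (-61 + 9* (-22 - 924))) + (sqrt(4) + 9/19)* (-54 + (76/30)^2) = -8732.35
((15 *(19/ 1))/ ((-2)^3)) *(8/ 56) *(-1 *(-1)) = -285/ 56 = -5.09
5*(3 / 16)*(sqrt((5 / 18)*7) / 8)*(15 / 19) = 75*sqrt(70) / 4864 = 0.13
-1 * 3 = -3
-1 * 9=-9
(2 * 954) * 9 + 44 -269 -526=16421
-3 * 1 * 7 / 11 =-21 / 11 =-1.91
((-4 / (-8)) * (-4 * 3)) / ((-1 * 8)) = 3 / 4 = 0.75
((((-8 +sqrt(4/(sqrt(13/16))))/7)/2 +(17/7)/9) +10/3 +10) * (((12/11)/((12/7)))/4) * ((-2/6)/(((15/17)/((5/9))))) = -13957/32076 - 17 * 13^(3/4)/23166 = -0.44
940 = 940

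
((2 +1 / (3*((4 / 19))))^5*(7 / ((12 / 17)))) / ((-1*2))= -17494004717 / 5971968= -2929.35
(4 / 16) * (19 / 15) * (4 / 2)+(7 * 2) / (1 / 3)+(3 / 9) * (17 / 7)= 3041 / 70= 43.44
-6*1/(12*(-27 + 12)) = 1/30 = 0.03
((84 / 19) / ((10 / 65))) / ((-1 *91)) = -6 / 19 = -0.32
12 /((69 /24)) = 96 /23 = 4.17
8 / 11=0.73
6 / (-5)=-6 / 5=-1.20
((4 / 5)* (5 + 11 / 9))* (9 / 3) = 224 / 15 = 14.93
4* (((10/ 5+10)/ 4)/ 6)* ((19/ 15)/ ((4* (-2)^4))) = 19/ 480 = 0.04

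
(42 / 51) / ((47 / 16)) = 224 / 799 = 0.28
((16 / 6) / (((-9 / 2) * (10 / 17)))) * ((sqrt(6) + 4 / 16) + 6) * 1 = -8.76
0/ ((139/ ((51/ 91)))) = 0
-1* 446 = -446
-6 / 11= -0.55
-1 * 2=-2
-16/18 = -8/9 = -0.89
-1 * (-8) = 8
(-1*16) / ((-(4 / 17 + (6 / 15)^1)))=680 / 27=25.19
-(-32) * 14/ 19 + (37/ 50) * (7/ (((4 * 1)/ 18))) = 89089/ 1900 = 46.89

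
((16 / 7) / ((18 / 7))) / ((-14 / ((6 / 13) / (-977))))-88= -23471440 / 266721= -88.00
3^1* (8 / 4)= 6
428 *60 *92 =2362560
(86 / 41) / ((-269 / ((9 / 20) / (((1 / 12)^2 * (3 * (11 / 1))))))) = -9288 / 606595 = -0.02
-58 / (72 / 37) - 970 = -999.81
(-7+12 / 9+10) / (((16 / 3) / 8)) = 13 / 2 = 6.50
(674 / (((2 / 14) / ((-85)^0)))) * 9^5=278593182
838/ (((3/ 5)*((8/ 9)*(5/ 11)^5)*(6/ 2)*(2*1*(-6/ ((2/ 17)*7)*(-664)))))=472362583/ 169320000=2.79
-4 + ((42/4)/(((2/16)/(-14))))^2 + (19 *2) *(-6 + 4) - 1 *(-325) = 1383221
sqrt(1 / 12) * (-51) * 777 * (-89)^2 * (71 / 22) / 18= -16245898.96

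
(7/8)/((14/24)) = 1.50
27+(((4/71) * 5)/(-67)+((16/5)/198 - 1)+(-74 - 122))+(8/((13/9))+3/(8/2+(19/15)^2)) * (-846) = -15762153558344/2969295615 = -5308.38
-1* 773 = -773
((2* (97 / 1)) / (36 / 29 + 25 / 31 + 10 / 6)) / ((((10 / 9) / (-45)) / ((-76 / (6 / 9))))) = 1207848753 / 5009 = 241135.71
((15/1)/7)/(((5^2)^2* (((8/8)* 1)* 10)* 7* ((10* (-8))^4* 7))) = 3/17561600000000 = 0.00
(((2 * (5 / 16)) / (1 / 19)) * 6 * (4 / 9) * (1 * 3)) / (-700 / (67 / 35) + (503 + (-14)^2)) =6365 / 22333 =0.29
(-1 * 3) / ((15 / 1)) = -1 / 5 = -0.20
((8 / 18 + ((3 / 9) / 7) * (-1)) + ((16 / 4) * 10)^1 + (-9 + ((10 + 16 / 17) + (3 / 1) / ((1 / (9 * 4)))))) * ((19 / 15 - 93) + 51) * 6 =-196756664 / 5355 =-36742.61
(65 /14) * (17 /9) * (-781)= -863005 /126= -6849.25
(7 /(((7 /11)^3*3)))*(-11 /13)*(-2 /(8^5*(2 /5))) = 73205 /62619648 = 0.00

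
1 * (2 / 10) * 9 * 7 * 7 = 441 / 5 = 88.20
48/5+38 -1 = 46.60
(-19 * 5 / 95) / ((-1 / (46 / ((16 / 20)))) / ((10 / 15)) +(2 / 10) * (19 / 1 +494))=-0.01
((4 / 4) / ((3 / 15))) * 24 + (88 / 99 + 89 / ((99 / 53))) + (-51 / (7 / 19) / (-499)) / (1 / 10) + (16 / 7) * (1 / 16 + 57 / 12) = 63043892 / 345807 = 182.31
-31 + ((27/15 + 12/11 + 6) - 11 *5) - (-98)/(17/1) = -66707/935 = -71.34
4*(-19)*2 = -152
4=4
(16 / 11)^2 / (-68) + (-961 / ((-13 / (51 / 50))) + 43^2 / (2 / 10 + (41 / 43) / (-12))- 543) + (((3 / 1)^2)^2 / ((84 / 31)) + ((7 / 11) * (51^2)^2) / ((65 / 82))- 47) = 5445938.67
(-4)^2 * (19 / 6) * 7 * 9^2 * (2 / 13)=57456 / 13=4419.69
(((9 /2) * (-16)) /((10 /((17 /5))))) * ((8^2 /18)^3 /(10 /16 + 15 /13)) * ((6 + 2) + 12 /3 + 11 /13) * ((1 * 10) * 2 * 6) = -23815258112 /24975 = -953563.89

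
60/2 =30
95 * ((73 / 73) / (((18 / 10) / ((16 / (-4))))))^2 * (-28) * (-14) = 14896000 / 81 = 183901.23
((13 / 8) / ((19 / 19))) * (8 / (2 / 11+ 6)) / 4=143 / 272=0.53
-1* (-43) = 43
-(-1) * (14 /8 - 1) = 3 /4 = 0.75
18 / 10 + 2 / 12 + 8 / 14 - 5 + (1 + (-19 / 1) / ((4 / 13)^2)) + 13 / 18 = -1015193 / 5040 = -201.43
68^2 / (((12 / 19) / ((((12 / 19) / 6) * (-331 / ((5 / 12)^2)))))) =-36733056 / 25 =-1469322.24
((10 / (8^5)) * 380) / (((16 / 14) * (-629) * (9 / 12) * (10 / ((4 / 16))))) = -665 / 123666432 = -0.00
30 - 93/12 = 89/4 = 22.25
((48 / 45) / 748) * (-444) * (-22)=1184 / 85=13.93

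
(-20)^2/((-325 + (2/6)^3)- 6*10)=-5400/5197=-1.04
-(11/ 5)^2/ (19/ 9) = -1089/ 475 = -2.29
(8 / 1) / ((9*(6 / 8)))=32 / 27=1.19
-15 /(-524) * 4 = 15 /131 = 0.11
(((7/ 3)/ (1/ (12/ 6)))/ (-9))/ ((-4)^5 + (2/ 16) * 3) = 112/ 221103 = 0.00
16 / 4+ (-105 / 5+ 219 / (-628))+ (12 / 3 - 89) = -64275 / 628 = -102.35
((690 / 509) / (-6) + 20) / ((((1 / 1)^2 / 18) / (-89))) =-16124130 / 509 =-31678.06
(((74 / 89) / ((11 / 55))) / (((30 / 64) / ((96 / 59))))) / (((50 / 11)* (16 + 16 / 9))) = 117216 / 656375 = 0.18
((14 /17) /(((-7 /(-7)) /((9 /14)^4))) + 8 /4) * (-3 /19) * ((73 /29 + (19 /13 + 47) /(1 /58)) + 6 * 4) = -958.99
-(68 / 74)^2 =-1156 / 1369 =-0.84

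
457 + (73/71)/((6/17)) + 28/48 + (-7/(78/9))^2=5533325/11999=461.15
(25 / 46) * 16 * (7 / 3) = 1400 / 69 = 20.29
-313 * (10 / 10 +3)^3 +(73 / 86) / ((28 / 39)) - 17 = -48275145 / 2408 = -20047.82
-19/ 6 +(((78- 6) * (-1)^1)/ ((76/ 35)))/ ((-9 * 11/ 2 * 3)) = -3691/ 1254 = -2.94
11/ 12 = 0.92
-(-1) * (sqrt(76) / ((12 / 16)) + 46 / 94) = 23 / 47 + 8 * sqrt(19) / 3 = 12.11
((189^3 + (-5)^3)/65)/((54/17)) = 57384724/1755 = 32697.85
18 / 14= 9 / 7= 1.29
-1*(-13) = 13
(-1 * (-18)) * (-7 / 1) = -126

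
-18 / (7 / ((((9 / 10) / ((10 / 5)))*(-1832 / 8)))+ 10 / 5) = -18549 / 1991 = -9.32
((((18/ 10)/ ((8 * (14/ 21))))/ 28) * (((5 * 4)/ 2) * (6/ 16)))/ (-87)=-27/ 51968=-0.00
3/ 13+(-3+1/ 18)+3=67/ 234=0.29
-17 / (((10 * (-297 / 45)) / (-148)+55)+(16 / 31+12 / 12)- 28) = -38998 / 66439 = -0.59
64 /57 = 1.12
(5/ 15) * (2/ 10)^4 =1/ 1875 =0.00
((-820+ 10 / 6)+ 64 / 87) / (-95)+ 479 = 4030066 / 8265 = 487.61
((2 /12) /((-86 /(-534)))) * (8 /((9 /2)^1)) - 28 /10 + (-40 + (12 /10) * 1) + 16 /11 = -38.31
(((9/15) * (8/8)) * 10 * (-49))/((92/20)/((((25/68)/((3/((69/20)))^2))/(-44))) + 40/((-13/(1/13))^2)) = 160941235/227877932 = 0.71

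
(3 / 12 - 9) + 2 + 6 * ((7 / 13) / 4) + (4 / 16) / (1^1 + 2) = -457 / 78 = -5.86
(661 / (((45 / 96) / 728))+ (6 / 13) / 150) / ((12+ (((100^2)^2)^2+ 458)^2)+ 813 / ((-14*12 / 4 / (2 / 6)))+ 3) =14012777002 / 1365000000000125034000000002863395275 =0.00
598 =598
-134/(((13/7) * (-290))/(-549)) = -257481/1885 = -136.59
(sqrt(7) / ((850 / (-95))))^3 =-48013 * sqrt(7) / 4913000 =-0.03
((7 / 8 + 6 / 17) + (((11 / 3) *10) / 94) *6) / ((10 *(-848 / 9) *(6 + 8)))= -205281 / 758858240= -0.00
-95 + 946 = 851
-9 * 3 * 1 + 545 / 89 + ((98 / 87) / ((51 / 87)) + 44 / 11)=-67880 / 4539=-14.95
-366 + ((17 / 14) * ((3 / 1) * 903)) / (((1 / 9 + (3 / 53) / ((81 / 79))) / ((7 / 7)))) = 543549 / 28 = 19412.46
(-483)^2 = 233289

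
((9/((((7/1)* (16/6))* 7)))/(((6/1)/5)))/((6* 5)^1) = 3/1568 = 0.00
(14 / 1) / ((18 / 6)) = 14 / 3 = 4.67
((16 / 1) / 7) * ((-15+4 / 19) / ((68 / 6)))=-6744 / 2261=-2.98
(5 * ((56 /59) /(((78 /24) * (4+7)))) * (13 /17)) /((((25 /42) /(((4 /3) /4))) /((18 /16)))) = 3528 /55165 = 0.06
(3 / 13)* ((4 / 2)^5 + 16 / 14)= 696 / 91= 7.65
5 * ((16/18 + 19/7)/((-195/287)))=-9307/351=-26.52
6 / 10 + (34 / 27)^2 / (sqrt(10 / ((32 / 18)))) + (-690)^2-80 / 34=2312 *sqrt(10) / 10935 + 40468351 / 85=476098.92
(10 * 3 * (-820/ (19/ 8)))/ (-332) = 49200/ 1577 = 31.20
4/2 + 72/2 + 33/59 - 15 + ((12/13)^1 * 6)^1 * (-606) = -2556218/767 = -3332.75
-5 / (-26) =5 / 26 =0.19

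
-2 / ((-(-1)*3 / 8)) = -16 / 3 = -5.33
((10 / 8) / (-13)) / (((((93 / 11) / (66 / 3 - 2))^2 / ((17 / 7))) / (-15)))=5142500 / 262353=19.60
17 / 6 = 2.83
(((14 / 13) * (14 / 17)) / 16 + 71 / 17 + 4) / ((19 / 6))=1149 / 442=2.60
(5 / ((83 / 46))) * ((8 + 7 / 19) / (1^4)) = 36570 / 1577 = 23.19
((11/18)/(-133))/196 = -11/469224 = -0.00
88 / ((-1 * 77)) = -8 / 7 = -1.14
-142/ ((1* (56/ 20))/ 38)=-13490/ 7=-1927.14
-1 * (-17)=17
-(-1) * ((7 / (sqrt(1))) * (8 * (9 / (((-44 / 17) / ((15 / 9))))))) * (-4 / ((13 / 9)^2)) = 1156680 / 1859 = 622.21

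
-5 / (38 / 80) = -200 / 19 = -10.53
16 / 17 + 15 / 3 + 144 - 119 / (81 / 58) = 64.73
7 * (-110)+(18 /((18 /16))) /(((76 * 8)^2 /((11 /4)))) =-71160309 /92416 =-770.00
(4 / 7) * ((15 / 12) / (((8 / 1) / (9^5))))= 295245 / 56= 5272.23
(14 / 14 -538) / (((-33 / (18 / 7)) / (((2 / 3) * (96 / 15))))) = 68736 / 385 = 178.54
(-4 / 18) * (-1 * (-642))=-428 / 3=-142.67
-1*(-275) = 275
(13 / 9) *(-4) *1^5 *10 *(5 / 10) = -28.89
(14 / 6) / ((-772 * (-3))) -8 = -55577 / 6948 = -8.00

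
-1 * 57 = -57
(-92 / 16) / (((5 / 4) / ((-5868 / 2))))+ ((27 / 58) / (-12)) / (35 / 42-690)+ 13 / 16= 25896291899 / 1918640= 13497.21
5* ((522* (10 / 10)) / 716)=3.65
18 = 18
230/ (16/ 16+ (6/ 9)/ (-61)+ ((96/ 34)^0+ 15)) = 42090/ 3109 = 13.54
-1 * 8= -8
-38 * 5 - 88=-278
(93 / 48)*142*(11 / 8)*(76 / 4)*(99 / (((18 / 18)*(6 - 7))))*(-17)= 774195147 / 64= 12096799.17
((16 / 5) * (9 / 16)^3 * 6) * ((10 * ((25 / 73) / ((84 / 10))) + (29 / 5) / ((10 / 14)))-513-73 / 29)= -1732.48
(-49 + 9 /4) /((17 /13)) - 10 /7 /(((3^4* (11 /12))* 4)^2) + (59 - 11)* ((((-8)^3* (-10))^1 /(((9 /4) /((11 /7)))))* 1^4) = 171606.15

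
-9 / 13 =-0.69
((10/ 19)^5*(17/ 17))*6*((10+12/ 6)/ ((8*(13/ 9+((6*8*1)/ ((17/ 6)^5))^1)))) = 11500841700000/ 54021975467927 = 0.21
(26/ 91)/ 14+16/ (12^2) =58/ 441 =0.13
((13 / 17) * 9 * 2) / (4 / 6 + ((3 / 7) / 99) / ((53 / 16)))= 477477 / 23171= 20.61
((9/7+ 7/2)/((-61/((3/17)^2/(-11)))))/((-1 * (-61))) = 603/165606826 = 0.00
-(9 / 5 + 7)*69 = -3036 / 5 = -607.20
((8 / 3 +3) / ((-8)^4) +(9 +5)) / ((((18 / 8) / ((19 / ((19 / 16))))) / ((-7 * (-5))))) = 3484.79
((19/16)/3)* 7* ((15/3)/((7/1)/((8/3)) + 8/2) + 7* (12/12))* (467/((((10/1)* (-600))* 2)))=-8509207/10176000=-0.84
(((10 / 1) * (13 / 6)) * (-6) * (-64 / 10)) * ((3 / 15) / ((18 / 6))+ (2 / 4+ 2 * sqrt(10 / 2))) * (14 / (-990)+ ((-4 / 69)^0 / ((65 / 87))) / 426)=-643264 * sqrt(5) / 35145 - 2733872 / 527175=-46.11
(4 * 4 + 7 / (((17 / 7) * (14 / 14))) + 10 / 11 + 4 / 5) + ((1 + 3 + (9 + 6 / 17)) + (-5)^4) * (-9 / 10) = -517921 / 935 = -553.93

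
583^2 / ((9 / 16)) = 5438224 / 9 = 604247.11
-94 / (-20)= 47 / 10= 4.70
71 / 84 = 0.85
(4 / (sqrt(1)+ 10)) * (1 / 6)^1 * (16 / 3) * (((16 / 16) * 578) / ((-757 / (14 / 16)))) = -16184 / 74943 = -0.22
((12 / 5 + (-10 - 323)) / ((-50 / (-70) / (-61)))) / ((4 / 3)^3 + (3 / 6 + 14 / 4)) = 19057437 / 4300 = 4431.96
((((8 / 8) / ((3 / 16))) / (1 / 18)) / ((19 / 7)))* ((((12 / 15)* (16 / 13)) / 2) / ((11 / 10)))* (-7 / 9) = -12.31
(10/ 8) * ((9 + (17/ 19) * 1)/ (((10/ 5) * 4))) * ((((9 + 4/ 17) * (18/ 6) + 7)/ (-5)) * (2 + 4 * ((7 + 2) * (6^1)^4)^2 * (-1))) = 3772635872215/ 646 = 5839993610.24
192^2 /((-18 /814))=-1667072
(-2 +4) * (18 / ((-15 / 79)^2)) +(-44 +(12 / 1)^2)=27464 / 25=1098.56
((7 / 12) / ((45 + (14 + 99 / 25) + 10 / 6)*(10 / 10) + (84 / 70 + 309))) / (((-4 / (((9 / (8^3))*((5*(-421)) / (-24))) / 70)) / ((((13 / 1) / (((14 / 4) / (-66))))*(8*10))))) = 67728375 / 403013632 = 0.17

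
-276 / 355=-0.78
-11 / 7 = -1.57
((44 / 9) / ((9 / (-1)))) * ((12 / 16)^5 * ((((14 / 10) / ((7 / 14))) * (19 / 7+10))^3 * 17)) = -98871.90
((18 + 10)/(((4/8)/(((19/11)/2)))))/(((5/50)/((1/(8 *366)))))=665/4026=0.17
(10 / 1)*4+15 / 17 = 695 / 17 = 40.88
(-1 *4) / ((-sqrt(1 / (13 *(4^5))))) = 461.51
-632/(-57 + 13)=158/11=14.36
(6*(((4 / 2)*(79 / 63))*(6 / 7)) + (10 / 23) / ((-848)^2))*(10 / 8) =16.12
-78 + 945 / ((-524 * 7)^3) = -549901043463 / 7050013376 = -78.00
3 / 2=1.50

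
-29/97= -0.30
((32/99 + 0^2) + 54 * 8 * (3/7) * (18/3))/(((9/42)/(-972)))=-5040314.18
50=50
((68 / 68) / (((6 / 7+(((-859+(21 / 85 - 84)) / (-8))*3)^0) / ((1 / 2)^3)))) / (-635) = -7 / 66040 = -0.00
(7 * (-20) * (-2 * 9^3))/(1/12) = 2449440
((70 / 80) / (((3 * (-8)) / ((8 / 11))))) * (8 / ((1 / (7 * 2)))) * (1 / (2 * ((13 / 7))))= -343 / 429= -0.80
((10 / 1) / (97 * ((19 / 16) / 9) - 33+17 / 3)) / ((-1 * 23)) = 1440 / 48139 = 0.03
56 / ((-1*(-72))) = 7 / 9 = 0.78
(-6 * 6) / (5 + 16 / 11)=-396 / 71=-5.58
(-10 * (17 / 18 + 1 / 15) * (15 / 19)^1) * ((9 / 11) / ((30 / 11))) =-91 / 38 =-2.39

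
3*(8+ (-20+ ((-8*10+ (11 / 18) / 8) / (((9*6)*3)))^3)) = -153864383547853 / 4231664861184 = -36.36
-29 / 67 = -0.43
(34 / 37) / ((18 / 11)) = 187 / 333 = 0.56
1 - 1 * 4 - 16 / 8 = -5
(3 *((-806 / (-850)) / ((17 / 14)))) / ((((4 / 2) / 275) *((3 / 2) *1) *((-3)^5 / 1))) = -62062 / 70227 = -0.88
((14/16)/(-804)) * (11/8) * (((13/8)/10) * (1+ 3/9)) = -1001/3087360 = -0.00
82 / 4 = 41 / 2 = 20.50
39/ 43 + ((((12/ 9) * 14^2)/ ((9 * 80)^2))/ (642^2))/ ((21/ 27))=173603477101/ 191408961600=0.91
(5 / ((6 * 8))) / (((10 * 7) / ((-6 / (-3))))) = 1 / 336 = 0.00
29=29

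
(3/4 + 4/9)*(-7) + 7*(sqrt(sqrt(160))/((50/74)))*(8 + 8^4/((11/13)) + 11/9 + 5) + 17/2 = 178885.36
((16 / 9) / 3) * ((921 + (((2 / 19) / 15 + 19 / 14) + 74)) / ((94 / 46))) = 731490712 / 2531655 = 288.94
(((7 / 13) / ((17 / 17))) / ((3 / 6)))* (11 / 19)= 154 / 247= 0.62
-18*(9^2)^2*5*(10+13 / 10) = -6672537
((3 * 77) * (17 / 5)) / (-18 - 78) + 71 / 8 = 111 / 160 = 0.69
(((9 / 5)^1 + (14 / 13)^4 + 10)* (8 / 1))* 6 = 90104592 / 142805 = 630.96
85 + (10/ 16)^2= 5465/ 64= 85.39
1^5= 1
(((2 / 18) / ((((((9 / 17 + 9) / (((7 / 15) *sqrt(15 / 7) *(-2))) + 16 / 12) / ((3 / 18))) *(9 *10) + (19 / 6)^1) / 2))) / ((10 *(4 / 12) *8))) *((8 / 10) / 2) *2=-892296 *sqrt(105) / 4975172214085 - 8777797 / 24875861070425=-0.00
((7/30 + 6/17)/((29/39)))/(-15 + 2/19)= -73853/1395190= -0.05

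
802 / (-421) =-802 / 421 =-1.90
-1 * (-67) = 67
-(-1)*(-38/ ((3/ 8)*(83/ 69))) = -6992/ 83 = -84.24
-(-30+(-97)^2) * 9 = -84411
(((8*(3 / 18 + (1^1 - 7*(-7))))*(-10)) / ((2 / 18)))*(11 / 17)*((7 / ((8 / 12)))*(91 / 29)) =-379639260 / 493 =-770059.35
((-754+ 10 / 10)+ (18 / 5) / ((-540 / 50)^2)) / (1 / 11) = -1341791 / 162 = -8282.66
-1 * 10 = -10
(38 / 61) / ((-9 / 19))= -722 / 549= -1.32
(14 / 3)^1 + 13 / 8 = 151 / 24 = 6.29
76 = 76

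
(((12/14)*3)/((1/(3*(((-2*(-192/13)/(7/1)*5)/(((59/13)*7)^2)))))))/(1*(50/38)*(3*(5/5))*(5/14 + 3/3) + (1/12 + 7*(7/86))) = 695485440/25920176947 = 0.03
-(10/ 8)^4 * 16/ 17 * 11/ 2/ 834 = -6875/ 453696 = -0.02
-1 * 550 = -550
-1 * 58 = -58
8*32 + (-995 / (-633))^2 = 103566409 / 400689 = 258.47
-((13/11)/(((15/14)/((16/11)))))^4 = -71906058305536/10851918350625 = -6.63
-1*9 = -9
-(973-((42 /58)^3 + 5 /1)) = -23599291 /24389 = -967.62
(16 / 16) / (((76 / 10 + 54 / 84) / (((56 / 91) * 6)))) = 3360 / 7501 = 0.45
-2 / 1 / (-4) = 1 / 2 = 0.50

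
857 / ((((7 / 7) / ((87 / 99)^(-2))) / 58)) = 64363.66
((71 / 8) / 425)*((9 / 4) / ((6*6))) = 71 / 54400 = 0.00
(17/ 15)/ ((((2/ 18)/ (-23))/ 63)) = -14779.80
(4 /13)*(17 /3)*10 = 680 /39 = 17.44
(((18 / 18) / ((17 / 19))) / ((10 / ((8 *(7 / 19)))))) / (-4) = -7 / 85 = -0.08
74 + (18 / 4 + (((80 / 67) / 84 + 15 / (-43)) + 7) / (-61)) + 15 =689328383 / 7381122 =93.39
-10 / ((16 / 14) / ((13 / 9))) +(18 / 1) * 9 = 5377 / 36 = 149.36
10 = 10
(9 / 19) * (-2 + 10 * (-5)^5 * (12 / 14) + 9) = -1687059 / 133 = -12684.65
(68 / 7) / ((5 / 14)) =136 / 5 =27.20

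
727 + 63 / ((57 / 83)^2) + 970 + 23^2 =2359.58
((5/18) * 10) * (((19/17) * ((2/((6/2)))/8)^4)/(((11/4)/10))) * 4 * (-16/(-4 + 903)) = -4750/122554377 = -0.00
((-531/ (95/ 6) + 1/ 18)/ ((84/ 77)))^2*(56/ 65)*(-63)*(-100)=19434704727361/ 3801330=5112606.57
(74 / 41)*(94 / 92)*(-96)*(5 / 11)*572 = -43405440 / 943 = -46029.10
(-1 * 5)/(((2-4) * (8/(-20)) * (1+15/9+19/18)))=-225/134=-1.68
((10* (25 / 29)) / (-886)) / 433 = -125 / 5562751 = -0.00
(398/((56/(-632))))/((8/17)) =-267257/28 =-9544.89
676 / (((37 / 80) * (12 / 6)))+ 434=43098 / 37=1164.81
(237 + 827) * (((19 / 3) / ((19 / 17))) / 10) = 602.93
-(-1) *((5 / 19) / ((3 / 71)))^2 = 126025 / 3249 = 38.79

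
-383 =-383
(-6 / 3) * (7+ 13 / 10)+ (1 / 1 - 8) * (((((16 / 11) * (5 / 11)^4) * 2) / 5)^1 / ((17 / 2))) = -227522961 / 13689335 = -16.62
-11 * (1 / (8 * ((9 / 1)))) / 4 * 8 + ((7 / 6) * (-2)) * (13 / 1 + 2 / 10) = -5599 / 180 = -31.11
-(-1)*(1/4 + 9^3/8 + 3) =755/8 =94.38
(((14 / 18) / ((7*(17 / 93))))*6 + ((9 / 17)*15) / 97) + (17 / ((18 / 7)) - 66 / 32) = 1965551 / 237456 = 8.28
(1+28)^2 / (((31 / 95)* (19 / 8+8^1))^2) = 485761600 / 6620329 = 73.37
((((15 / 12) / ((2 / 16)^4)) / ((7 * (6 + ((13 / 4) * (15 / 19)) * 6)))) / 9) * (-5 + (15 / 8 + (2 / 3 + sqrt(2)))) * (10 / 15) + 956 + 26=389120 * sqrt(2) / 153657 + 449803762 / 460971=979.36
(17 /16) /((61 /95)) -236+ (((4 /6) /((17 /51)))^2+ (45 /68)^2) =-16212147 /70516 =-229.91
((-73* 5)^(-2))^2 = 1/ 17748900625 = 0.00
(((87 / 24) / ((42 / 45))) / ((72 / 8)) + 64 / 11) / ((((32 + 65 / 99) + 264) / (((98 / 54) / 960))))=161693 / 4059970560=0.00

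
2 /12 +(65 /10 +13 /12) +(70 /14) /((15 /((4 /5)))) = 481 /60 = 8.02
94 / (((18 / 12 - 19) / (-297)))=55836 / 35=1595.31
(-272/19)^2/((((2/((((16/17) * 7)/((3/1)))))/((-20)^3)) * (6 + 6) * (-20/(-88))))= -2144665600/3249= -660100.22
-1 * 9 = -9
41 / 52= 0.79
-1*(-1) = 1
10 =10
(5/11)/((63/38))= 190/693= 0.27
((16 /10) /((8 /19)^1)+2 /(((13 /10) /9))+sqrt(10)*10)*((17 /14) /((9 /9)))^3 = 5635211 /178360+24565*sqrt(10) /1372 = 88.21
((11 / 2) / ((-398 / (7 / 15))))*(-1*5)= 77 / 2388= 0.03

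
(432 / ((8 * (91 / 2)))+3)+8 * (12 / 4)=2565 / 91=28.19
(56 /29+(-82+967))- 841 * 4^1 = -71835 /29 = -2477.07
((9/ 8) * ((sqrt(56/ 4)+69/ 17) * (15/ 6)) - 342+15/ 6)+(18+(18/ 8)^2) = -41483/ 136+45 * sqrt(14)/ 16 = -294.50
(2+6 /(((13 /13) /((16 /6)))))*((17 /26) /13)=153 /169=0.91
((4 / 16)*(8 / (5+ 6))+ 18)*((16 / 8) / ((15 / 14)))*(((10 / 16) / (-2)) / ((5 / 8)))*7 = -3920 / 33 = -118.79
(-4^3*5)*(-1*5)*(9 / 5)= 2880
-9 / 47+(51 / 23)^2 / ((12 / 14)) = 275721 / 49726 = 5.54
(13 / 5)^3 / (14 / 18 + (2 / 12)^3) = 2808 / 125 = 22.46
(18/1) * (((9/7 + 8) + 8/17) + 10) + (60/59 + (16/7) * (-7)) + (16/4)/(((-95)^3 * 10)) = 10252344482208/30098149375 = 340.63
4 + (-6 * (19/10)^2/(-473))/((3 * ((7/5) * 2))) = 265241/66220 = 4.01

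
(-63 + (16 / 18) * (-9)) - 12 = -83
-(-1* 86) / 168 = 43 / 84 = 0.51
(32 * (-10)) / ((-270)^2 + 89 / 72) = -23040 / 5248889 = -0.00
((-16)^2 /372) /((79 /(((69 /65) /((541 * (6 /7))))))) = 5152 /258357255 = 0.00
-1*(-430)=430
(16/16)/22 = 1/22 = 0.05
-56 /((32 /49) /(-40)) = 3430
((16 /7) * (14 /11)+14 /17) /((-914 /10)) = -3490 /85459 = -0.04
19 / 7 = 2.71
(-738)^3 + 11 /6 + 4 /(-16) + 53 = -4823366609 /12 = -401947217.42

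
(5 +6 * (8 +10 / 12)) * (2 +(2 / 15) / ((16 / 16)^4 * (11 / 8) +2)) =47908 / 405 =118.29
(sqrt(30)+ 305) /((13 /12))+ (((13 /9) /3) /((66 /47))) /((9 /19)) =12* sqrt(30) /13+ 58849997 /208494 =287.32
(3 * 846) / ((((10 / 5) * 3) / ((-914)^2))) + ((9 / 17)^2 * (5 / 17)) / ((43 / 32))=74653122680532 / 211259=353372508.06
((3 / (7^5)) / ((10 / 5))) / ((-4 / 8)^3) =-0.00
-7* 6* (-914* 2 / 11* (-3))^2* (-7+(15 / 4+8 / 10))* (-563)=-8711414252856 / 605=-14399031822.90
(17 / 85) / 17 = 1 / 85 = 0.01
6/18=1/3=0.33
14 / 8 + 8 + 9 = 75 / 4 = 18.75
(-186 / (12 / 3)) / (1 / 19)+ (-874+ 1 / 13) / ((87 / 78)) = -96687 / 58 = -1667.02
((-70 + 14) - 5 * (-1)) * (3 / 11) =-13.91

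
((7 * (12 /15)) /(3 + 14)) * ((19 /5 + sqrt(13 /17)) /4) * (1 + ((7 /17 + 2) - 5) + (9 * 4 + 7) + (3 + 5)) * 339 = 398664 * sqrt(221) /4913 + 7574616 /1445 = 6448.25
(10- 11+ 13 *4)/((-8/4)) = -51/2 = -25.50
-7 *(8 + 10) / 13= -126 / 13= -9.69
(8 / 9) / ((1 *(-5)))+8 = 352 / 45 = 7.82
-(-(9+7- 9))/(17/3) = 21/17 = 1.24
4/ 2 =2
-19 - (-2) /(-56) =-533 /28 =-19.04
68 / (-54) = -34 / 27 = -1.26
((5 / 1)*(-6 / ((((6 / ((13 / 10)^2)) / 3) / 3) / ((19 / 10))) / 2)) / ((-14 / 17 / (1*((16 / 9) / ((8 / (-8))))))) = -54587 / 350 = -155.96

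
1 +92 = 93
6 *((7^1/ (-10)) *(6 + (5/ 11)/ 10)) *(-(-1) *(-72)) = 100548/ 55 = 1828.15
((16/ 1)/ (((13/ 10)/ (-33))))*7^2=-258720/ 13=-19901.54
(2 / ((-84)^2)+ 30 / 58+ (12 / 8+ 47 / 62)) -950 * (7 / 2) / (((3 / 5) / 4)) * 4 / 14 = -6330.56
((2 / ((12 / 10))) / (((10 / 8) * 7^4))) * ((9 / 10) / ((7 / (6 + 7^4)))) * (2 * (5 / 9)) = 9628 / 50421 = 0.19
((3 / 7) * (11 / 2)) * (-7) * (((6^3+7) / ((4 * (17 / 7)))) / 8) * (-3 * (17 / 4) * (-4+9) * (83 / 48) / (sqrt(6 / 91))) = 7125965 * sqrt(546) / 8192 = 20325.91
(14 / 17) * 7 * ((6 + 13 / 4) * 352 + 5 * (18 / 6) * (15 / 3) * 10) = 23093.41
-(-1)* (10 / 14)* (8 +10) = 12.86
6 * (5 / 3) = 10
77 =77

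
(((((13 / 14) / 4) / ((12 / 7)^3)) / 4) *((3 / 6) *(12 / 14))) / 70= 13 / 184320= 0.00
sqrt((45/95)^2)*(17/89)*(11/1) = 1683/1691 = 1.00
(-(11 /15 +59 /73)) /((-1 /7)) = 11816 /1095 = 10.79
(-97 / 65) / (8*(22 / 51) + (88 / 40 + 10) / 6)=-0.27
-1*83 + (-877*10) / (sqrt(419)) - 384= -467 - 8770*sqrt(419) / 419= -895.44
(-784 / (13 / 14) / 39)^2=120472576 / 257049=468.68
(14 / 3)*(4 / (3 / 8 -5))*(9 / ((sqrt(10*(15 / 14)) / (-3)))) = 1344*sqrt(21) / 185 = 33.29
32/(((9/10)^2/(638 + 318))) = 3059200/81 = 37767.90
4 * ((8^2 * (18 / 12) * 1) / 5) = 384 / 5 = 76.80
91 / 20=4.55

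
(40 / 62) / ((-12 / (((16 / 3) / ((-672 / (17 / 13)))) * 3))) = 85 / 50778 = 0.00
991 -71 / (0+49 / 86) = 42453 / 49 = 866.39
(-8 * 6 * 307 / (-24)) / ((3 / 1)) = 614 / 3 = 204.67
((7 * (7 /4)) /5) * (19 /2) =931 /40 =23.28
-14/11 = -1.27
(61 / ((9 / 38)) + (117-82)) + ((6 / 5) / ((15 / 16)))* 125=4073 / 9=452.56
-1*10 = -10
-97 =-97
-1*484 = -484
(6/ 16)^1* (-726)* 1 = -272.25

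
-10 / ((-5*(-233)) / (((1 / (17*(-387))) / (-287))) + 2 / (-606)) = -1515 / 333257814067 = -0.00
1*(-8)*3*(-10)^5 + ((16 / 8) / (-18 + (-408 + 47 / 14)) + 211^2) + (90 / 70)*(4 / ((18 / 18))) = 101249828115 / 41419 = 2444526.14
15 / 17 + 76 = 1307 / 17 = 76.88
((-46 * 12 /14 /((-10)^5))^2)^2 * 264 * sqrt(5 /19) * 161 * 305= 1049465035179 * sqrt(95) /63642578125000000000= 0.00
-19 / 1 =-19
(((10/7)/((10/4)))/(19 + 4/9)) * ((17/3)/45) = 68/18375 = 0.00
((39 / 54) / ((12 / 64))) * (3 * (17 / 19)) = 1768 / 171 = 10.34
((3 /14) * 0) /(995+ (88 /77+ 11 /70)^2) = 0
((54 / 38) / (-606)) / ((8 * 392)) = -9 / 12035968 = -0.00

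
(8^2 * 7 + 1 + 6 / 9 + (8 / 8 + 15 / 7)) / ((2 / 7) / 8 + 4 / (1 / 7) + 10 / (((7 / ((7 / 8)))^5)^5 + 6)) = 102639960881388471627525476 / 6354956038376008273289115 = 16.15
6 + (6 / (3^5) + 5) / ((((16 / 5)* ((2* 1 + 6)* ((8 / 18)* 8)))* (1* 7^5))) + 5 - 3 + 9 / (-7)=6.71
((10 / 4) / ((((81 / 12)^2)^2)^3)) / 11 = 41943040 / 1651040988266990331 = 0.00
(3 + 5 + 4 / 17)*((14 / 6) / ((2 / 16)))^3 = 53564.79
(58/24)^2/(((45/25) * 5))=841/1296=0.65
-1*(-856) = 856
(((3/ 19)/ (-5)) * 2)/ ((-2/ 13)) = 39/ 95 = 0.41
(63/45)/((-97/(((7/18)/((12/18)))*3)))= -49/1940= -0.03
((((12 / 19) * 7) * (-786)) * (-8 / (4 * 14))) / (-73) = -6.80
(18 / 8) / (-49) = -9 / 196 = -0.05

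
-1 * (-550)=550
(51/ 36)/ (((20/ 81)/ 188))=21573/ 20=1078.65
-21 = -21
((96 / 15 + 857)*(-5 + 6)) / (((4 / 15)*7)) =12951 / 28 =462.54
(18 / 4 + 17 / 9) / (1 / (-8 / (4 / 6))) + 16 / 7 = -74.38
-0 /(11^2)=0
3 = 3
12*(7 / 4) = 21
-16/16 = -1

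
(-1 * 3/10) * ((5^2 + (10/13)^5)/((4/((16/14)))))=-5629395/2599051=-2.17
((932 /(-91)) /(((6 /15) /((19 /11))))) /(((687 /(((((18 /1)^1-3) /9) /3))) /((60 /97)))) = -4427000 /200116917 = -0.02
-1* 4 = -4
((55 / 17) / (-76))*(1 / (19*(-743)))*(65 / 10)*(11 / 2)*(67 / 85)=105391 / 1240263152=0.00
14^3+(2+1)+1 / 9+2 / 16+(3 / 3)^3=197873 / 72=2748.24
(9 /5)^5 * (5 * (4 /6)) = 39366 /625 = 62.99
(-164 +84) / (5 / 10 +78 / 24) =-64 / 3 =-21.33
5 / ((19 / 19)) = 5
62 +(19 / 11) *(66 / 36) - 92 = -161 / 6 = -26.83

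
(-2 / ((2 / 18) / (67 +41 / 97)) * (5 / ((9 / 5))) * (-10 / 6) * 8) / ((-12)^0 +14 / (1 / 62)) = 4360000 / 84293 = 51.72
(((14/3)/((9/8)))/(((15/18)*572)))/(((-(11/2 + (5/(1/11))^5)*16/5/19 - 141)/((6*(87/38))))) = -1624/1151516578069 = -0.00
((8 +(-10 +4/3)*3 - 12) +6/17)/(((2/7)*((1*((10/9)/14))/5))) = -111132/17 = -6537.18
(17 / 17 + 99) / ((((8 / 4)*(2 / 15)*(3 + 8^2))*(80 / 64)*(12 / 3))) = 75 / 67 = 1.12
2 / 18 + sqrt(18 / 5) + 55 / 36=3.54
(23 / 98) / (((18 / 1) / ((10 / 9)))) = 115 / 7938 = 0.01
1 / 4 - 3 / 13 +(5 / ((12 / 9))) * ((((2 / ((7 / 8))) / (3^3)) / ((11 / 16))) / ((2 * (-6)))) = -2081 / 108108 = -0.02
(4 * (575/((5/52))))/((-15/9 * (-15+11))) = 3588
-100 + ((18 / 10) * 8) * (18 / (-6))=-716 / 5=-143.20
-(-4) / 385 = 4 / 385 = 0.01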